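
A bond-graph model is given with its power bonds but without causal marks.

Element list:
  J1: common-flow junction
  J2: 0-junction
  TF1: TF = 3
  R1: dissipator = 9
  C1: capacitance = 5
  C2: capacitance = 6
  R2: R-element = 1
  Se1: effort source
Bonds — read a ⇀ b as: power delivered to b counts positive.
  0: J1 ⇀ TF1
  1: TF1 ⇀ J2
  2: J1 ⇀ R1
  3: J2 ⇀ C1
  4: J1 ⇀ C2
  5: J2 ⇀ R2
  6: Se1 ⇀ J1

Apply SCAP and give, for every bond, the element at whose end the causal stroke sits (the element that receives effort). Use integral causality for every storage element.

b6 stroke at J1  (Se1 fixes effort; stroke away)
b3 stroke at J2  (C1: C, integral causality)
b1 stroke at TF1  (J2: bond 3 brought effort, rest push out)
b5 stroke at R2  (J2 effort already set via bond 3)
b0 stroke at J1  (TF TF1: opposite of bond 1)
b4 stroke at J1  (prefer integral on C2)
b2 stroke at R1  (closing 1-jn rule on J1)

β0 stroke→J1
β1 stroke→TF1
β2 stroke→R1
β3 stroke→J2
β4 stroke→J1
β5 stroke→R2
β6 stroke→J1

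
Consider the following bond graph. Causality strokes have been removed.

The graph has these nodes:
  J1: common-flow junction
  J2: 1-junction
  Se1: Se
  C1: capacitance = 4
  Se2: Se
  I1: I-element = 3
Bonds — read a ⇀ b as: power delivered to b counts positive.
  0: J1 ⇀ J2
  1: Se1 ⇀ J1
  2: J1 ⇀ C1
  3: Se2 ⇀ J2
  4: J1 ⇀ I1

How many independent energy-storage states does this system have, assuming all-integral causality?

bond 1 stroke→J1  (Se1 fixes effort; stroke away)
bond 3 stroke→J2  (Se2: effort source, stroke at far end)
bond 0 stroke→J1  (J2 needs exactly one f-in)
bond 2 stroke→J1  (prefer integral on C1)
bond 4 stroke→I1  (only one flow-in slot at J1)

2  (C1, I1 all integral)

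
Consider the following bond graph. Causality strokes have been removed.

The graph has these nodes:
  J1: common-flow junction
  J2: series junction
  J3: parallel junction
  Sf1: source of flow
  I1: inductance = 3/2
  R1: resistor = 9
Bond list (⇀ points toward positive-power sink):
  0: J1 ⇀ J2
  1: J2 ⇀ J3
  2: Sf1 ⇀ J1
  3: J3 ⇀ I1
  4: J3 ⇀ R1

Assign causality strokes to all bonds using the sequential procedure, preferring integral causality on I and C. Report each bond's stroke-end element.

b2 stroke at Sf1  (source Sf1 imposes f)
b0 stroke at J1  (1-jn J1 has f-setter on 2)
b1 stroke at J2  (1-jn J2 has f-setter on 0)
b3 stroke at I1  (I1 integral (f out))
b4 stroke at J3  (only one effort-in slot at J3)

#0 stroke at J1
#1 stroke at J2
#2 stroke at Sf1
#3 stroke at I1
#4 stroke at J3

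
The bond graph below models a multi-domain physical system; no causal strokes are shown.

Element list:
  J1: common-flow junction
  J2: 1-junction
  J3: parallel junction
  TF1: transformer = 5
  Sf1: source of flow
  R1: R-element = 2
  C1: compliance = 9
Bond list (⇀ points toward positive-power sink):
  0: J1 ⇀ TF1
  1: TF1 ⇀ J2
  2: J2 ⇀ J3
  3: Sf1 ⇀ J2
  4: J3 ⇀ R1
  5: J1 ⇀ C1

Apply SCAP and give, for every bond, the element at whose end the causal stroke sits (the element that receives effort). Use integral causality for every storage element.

b3 →Sf1  (source Sf1 imposes f)
b1 →J2  (1-jn J2 has f-setter on 3)
b2 →J2  (common-f at J2 fixed by 3)
b4 →J3  (J3 needs exactly one e-in)
b0 →TF1  (through TF1, causality passes straight; one stroke at TF1)
b5 →J1  (1-jn J1 has f-setter on 0)

b0 stroke at TF1
b1 stroke at J2
b2 stroke at J2
b3 stroke at Sf1
b4 stroke at J3
b5 stroke at J1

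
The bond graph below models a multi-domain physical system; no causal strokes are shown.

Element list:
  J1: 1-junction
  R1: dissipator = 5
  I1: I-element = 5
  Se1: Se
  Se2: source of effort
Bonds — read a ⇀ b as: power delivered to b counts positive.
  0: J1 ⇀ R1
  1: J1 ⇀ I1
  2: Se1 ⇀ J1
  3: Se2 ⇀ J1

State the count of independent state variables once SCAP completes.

1  (I1 all integral)

#2 →J1  (source Se1 imposes e)
#3 →J1  (source Se2 imposes e)
#1 →I1  (I1: I, integral causality)
#0 →J1  (1-jn J1 has f-setter on 1)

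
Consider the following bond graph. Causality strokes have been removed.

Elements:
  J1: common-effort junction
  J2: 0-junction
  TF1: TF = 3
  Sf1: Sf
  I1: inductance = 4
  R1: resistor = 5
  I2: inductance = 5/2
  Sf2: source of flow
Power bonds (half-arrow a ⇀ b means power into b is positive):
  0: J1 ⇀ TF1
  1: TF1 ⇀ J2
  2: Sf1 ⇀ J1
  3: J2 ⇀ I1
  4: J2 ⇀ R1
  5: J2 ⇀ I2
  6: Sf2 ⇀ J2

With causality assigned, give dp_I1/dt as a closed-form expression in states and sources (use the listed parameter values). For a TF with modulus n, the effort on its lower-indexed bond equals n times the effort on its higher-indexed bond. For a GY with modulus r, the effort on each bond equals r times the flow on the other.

dp_I1/dt = 15*F_Sf1 + 5*F_Sf2 - 5*p_I1/4 - 2*p_I2

b2 stroke at Sf1  (source Sf1 imposes f)
b6 stroke at Sf2  (Sf2 (Sf) sets flow on bond)
b0 stroke at J1  (only one effort-in slot at J1)
b1 stroke at TF1  (TF1: transformer flips bond 0)
b3 stroke at I1  (I1 outputs flow p/I1)
b5 stroke at I2  (I2 outputs flow p/I2)
b4 stroke at J2  (only one effort-in slot at J2)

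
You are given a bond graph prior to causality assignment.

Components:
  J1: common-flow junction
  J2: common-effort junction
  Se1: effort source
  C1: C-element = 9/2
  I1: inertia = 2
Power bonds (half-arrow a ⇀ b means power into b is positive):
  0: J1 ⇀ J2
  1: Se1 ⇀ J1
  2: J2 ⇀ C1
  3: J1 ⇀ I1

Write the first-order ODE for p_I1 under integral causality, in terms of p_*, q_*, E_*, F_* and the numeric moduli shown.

#1 →J1  (Se1 fixes effort; stroke away)
#2 →J2  (C1: C, integral causality)
#0 →J1  (J2: bond 2 brought effort, rest push out)
#3 →I1  (closing 1-jn rule on J1)

dp_I1/dt = E_Se1 - 2*q_C1/9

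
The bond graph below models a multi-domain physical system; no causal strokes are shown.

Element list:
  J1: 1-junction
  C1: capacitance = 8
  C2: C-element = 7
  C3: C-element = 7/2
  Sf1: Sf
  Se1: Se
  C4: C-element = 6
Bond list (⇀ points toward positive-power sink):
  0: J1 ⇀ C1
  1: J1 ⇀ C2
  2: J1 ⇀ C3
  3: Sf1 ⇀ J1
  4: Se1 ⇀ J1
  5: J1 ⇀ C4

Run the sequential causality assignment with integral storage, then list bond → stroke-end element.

b0 |J1
b1 |J1
b2 |J1
b3 |Sf1
b4 |J1
b5 |J1

bond 3 |Sf1  (source Sf1 imposes f)
bond 4 |J1  (Se1 fixes effort; stroke away)
bond 0 |J1  (J1: bond 3 brought flow, rest push out)
bond 1 |J1  (J1: bond 3 brought flow, rest push out)
bond 2 |J1  (J1 flow already set via bond 3)
bond 5 |J1  (J1 flow already set via bond 3)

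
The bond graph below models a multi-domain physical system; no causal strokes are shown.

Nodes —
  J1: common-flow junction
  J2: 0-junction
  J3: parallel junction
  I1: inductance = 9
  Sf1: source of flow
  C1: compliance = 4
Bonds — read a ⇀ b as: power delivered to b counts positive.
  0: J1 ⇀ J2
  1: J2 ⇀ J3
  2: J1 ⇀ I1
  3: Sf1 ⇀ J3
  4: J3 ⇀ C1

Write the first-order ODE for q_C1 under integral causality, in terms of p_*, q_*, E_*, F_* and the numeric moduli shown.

#3 |Sf1  (Sf1 (Sf) sets flow on bond)
#2 |I1  (prefer integral on I1)
#0 |J1  (J1: bond 2 brought flow, rest push out)
#1 |J2  (J2 needs exactly one e-in)
#4 |J3  (J3 needs exactly one e-in)

dq_C1/dt = F_Sf1 + p_I1/9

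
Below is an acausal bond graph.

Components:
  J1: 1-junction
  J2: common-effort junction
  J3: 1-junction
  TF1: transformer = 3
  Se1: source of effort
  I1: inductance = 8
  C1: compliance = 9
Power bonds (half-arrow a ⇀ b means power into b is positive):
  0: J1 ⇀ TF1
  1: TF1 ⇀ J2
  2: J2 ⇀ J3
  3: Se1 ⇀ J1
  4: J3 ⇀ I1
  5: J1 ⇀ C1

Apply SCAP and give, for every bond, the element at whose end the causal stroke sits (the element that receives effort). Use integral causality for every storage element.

bond 3 →J1  (source Se1 imposes e)
bond 4 →I1  (I1: I, integral causality)
bond 2 →J3  (1-jn J3 has f-setter on 4)
bond 1 →J2  (J2 needs exactly one e-in)
bond 0 →TF1  (TF1 one-in-one-out from 1)
bond 5 →J1  (common-f at J1 fixed by 0)

b0 stroke at TF1
b1 stroke at J2
b2 stroke at J3
b3 stroke at J1
b4 stroke at I1
b5 stroke at J1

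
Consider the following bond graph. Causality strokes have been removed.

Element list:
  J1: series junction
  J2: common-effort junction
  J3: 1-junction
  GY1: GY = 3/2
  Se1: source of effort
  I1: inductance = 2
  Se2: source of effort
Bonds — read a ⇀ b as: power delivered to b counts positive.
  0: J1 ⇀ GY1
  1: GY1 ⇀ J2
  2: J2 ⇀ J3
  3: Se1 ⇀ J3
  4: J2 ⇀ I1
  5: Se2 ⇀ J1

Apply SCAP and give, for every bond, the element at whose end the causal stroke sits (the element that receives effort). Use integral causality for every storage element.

#0 stroke at GY1
#1 stroke at GY1
#2 stroke at J2
#3 stroke at J3
#4 stroke at I1
#5 stroke at J1

#3 →J3  (Se1 (Se) sets effort on bond)
#5 →J1  (source Se2 imposes e)
#0 →GY1  (only one flow-in slot at J1)
#2 →J2  (only one flow-in slot at J3)
#1 →GY1  (through GY1, causality inverts; strokes same side of GY1)
#4 →I1  (J2 effort already set via bond 2)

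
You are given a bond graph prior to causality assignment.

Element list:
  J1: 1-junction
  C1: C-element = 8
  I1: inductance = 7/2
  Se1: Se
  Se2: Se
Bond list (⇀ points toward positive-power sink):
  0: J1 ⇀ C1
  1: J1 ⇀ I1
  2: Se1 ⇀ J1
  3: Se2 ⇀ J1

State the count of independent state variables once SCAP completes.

2  (C1, I1 all integral)

bond 2 →J1  (source Se1 imposes e)
bond 3 →J1  (Se2 (Se) sets effort on bond)
bond 0 →J1  (C1 integral (e out))
bond 1 →I1  (only one flow-in slot at J1)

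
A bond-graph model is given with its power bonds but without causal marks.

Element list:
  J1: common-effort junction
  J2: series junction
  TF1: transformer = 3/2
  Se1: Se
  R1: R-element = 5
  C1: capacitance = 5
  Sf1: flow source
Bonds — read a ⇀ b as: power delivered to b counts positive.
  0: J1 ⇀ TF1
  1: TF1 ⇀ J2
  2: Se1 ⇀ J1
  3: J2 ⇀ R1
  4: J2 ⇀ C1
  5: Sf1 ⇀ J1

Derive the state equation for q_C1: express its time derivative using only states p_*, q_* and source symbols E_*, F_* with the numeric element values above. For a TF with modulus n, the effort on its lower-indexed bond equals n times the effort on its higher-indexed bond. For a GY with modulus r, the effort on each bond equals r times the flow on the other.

dq_C1/dt = 2*E_Se1/15 - q_C1/25

β2 |J1  (Se1 (Se) sets effort on bond)
β5 |Sf1  (source Sf1 imposes f)
β0 |TF1  (0-jn J1 has e-setter on 2)
β1 |J2  (TF1: transformer flips bond 0)
β4 |J2  (C1 outputs effort q/C1)
β3 |R1  (J2 needs exactly one f-in)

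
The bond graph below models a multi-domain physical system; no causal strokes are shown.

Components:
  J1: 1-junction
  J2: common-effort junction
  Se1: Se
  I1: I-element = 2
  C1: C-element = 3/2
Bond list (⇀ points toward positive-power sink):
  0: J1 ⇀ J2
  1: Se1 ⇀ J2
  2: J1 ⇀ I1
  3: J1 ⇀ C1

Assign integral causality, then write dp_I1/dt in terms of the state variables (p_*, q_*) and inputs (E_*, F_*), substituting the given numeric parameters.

b1 stroke→J2  (Se1 fixes effort; stroke away)
b0 stroke→J1  (common-e at J2 fixed by 1)
b2 stroke→I1  (prefer integral on I1)
b3 stroke→J1  (J1: bond 2 brought flow, rest push out)

dp_I1/dt = -E_Se1 - 2*q_C1/3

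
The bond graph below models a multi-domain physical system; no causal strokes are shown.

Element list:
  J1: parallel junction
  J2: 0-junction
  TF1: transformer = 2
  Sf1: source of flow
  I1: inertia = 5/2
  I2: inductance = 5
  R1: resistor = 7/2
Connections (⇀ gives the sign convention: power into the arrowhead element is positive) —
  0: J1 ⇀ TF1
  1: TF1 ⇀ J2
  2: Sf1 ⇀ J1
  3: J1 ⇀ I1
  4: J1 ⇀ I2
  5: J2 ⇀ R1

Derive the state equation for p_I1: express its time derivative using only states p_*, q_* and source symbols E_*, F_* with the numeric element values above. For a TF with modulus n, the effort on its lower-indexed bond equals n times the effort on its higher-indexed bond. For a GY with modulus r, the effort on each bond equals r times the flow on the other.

bond 2 stroke→Sf1  (Sf1: flow source, stroke at near end)
bond 3 stroke→I1  (I1 integral (f out))
bond 4 stroke→I2  (I2 integral (f out))
bond 0 stroke→J1  (only one effort-in slot at J1)
bond 1 stroke→TF1  (TF1 one-in-one-out from 0)
bond 5 stroke→J2  (closing 0-jn rule on J2)

dp_I1/dt = 14*F_Sf1 - 28*p_I1/5 - 14*p_I2/5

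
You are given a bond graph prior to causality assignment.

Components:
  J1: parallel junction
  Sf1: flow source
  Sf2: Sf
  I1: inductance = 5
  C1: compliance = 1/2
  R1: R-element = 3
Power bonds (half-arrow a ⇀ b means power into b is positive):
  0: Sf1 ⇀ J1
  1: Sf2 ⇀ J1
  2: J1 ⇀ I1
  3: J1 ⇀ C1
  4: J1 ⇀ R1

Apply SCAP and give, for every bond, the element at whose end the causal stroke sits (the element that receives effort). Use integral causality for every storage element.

b0 |Sf1  (Sf1 (Sf) sets flow on bond)
b1 |Sf2  (Sf2 (Sf) sets flow on bond)
b2 |I1  (prefer integral on I1)
b3 |J1  (C1 outputs effort q/C1)
b4 |R1  (J1 effort already set via bond 3)

β0 →Sf1
β1 →Sf2
β2 →I1
β3 →J1
β4 →R1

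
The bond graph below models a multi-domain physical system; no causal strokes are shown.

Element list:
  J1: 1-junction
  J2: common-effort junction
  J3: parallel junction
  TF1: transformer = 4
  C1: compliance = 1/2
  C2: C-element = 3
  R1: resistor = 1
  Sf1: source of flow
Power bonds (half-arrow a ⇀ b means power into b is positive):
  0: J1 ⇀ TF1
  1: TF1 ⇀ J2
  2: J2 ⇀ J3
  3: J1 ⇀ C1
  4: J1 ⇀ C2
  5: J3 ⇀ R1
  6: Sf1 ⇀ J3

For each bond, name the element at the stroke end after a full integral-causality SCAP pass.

bond 6 →Sf1  (Sf1 (Sf) sets flow on bond)
bond 3 →J1  (prefer integral on C1)
bond 4 →J1  (C2 outputs effort q/C2)
bond 0 →TF1  (J1: last free bond brings flow in)
bond 1 →J2  (TF TF1: opposite of bond 0)
bond 2 →J3  (J2: bond 1 brought effort, rest push out)
bond 5 →R1  (J3 effort already set via bond 2)

β0 |TF1
β1 |J2
β2 |J3
β3 |J1
β4 |J1
β5 |R1
β6 |Sf1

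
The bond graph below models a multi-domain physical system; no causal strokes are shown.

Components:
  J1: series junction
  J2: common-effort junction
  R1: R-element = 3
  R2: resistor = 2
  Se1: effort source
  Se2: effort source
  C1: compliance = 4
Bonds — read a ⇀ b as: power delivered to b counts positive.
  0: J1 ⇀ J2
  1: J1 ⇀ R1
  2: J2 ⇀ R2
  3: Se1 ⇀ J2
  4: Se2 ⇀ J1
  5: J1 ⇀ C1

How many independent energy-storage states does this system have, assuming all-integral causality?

b3 →J2  (Se1: effort source, stroke at far end)
b4 →J1  (Se2: effort source, stroke at far end)
b0 →J1  (J2: bond 3 brought effort, rest push out)
b2 →R2  (J2: bond 3 brought effort, rest push out)
b5 →J1  (C1: C, integral causality)
b1 →R1  (closing 1-jn rule on J1)

1  (C1 all integral)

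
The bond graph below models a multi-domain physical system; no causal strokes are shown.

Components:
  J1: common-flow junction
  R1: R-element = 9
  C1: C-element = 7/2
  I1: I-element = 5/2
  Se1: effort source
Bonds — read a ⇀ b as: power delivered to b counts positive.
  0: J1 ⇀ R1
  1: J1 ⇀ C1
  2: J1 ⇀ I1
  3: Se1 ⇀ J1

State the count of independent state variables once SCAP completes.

#3 stroke at J1  (Se1 (Se) sets effort on bond)
#1 stroke at J1  (C1 integral (e out))
#2 stroke at I1  (I1: I, integral causality)
#0 stroke at J1  (J1: bond 2 brought flow, rest push out)

2  (C1, I1 all integral)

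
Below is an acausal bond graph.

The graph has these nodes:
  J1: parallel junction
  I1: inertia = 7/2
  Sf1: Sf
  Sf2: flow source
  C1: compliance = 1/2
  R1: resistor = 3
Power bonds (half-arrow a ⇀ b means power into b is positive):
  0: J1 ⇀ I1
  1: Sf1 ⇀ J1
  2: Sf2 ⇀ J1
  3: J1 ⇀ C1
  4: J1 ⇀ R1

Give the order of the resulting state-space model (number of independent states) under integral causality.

bond 1 |Sf1  (source Sf1 imposes f)
bond 2 |Sf2  (Sf2: flow source, stroke at near end)
bond 0 |I1  (I1: I, integral causality)
bond 3 |J1  (C1: C, integral causality)
bond 4 |R1  (0-jn J1 has e-setter on 3)

2  (C1, I1 all integral)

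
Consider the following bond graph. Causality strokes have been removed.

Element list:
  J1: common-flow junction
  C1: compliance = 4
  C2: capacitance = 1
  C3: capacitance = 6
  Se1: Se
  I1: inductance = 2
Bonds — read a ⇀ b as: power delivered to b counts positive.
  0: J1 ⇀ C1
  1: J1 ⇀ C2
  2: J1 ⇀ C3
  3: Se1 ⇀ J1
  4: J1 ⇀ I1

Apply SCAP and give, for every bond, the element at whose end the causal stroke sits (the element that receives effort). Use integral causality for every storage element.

b0 stroke→J1
b1 stroke→J1
b2 stroke→J1
b3 stroke→J1
b4 stroke→I1

b3 stroke→J1  (source Se1 imposes e)
b0 stroke→J1  (C1 integral (e out))
b1 stroke→J1  (C2 outputs effort q/C2)
b2 stroke→J1  (prefer integral on C3)
b4 stroke→I1  (closing 1-jn rule on J1)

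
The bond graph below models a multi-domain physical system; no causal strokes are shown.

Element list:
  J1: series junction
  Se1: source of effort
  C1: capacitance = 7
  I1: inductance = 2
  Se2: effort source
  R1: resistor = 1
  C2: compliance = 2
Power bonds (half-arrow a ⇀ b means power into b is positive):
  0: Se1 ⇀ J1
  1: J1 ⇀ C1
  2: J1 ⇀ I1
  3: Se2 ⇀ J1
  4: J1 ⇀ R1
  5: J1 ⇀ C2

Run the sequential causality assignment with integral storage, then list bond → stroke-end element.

#0 |J1
#1 |J1
#2 |I1
#3 |J1
#4 |J1
#5 |J1

b0 →J1  (Se1 fixes effort; stroke away)
b3 →J1  (Se2 (Se) sets effort on bond)
b1 →J1  (prefer integral on C1)
b2 →I1  (prefer integral on I1)
b4 →J1  (J1 flow already set via bond 2)
b5 →J1  (J1 flow already set via bond 2)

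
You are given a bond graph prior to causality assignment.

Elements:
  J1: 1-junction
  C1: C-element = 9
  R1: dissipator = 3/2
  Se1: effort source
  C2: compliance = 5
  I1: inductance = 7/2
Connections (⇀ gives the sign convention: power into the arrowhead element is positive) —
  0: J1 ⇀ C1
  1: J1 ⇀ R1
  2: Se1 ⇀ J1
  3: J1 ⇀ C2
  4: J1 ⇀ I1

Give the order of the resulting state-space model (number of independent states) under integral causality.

β2 stroke→J1  (Se1 fixes effort; stroke away)
β0 stroke→J1  (C1 outputs effort q/C1)
β3 stroke→J1  (prefer integral on C2)
β4 stroke→I1  (I1 outputs flow p/I1)
β1 stroke→J1  (common-f at J1 fixed by 4)

3  (C1, C2, I1 all integral)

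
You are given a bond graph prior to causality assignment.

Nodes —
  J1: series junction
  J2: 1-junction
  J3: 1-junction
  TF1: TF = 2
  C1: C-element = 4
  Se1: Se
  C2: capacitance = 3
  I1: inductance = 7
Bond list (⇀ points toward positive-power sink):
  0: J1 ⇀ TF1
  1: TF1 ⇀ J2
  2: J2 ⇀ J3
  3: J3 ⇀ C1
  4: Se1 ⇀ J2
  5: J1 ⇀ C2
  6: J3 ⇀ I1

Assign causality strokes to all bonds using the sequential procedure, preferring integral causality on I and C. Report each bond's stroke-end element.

#0 →TF1
#1 →J2
#2 →J3
#3 →J3
#4 →J2
#5 →J1
#6 →I1

bond 4 |J2  (Se1 fixes effort; stroke away)
bond 3 |J3  (C1 integral (e out))
bond 5 |J1  (C2: C, integral causality)
bond 0 |TF1  (closing 1-jn rule on J1)
bond 1 |J2  (TF TF1: opposite of bond 0)
bond 2 |J3  (J2 needs exactly one f-in)
bond 6 |I1  (only one flow-in slot at J3)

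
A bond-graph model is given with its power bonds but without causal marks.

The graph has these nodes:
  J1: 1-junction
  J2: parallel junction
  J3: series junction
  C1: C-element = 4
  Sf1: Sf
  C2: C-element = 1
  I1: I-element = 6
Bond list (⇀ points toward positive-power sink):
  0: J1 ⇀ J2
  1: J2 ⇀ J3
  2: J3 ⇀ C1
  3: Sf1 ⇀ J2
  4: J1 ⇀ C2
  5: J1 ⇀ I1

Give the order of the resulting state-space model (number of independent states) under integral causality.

bond 3 stroke at Sf1  (Sf1 fixes flow; stroke at Sf1)
bond 2 stroke at J3  (C1: C, integral causality)
bond 1 stroke at J2  (closing 1-jn rule on J3)
bond 0 stroke at J1  (common-e at J2 fixed by 1)
bond 4 stroke at J1  (prefer integral on C2)
bond 5 stroke at I1  (J1: last free bond brings flow in)

3  (C1, C2, I1 all integral)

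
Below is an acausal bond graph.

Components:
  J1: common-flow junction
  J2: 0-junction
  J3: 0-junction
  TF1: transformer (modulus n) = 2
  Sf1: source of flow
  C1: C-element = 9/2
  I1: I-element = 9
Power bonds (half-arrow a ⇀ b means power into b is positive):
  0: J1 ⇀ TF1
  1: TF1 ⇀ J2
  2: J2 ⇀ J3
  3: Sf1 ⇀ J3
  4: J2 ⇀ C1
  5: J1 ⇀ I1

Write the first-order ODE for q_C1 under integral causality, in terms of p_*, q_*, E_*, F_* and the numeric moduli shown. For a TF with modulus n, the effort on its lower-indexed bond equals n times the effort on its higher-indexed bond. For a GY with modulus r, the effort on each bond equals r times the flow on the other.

#3 |Sf1  (Sf1: flow source, stroke at near end)
#2 |J3  (only one effort-in slot at J3)
#4 |J2  (prefer integral on C1)
#1 |TF1  (0-jn J2 has e-setter on 4)
#0 |J1  (TF1: transformer flips bond 1)
#5 |I1  (J1: last free bond brings flow in)

dq_C1/dt = F_Sf1 + 2*p_I1/9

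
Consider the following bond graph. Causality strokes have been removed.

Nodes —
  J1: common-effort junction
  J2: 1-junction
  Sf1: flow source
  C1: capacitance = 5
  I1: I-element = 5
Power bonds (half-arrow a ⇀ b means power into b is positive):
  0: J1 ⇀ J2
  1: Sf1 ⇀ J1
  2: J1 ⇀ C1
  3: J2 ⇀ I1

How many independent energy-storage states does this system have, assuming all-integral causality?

2  (C1, I1 all integral)

β1 →Sf1  (Sf1 fixes flow; stroke at Sf1)
β2 →J1  (C1 integral (e out))
β0 →J2  (common-e at J1 fixed by 2)
β3 →I1  (only one flow-in slot at J2)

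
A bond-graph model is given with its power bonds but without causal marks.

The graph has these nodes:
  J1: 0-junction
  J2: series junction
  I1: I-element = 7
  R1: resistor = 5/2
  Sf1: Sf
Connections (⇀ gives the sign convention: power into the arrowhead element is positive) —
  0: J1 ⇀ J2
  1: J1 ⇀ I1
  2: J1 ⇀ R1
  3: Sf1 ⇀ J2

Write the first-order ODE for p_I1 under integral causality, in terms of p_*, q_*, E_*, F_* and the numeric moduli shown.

dp_I1/dt = -5*F_Sf1/2 - 5*p_I1/14

#3 stroke at Sf1  (Sf1 (Sf) sets flow on bond)
#0 stroke at J2  (1-jn J2 has f-setter on 3)
#1 stroke at I1  (I1 outputs flow p/I1)
#2 stroke at J1  (closing 0-jn rule on J1)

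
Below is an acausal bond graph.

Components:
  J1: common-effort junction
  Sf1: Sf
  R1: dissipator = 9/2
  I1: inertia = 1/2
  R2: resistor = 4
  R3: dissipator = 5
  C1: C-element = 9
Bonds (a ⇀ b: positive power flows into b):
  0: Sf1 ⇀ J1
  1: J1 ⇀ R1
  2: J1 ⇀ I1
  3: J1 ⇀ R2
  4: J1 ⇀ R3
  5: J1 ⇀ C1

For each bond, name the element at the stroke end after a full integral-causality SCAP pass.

bond 0 stroke at Sf1
bond 1 stroke at R1
bond 2 stroke at I1
bond 3 stroke at R2
bond 4 stroke at R3
bond 5 stroke at J1

#0 →Sf1  (Sf1 fixes flow; stroke at Sf1)
#2 →I1  (I1 integral (f out))
#5 →J1  (prefer integral on C1)
#1 →R1  (common-e at J1 fixed by 5)
#3 →R2  (0-jn J1 has e-setter on 5)
#4 →R3  (0-jn J1 has e-setter on 5)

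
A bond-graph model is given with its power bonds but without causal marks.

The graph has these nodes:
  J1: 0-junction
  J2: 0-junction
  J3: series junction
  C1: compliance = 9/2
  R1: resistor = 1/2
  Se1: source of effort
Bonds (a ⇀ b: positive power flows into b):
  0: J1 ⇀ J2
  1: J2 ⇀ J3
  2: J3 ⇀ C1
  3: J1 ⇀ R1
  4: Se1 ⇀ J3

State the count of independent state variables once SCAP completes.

β4 stroke at J3  (Se1: effort source, stroke at far end)
β2 stroke at J3  (C1: C, integral causality)
β1 stroke at J2  (J3 needs exactly one f-in)
β0 stroke at J1  (0-jn J2 has e-setter on 1)
β3 stroke at R1  (J1: bond 0 brought effort, rest push out)

1  (C1 all integral)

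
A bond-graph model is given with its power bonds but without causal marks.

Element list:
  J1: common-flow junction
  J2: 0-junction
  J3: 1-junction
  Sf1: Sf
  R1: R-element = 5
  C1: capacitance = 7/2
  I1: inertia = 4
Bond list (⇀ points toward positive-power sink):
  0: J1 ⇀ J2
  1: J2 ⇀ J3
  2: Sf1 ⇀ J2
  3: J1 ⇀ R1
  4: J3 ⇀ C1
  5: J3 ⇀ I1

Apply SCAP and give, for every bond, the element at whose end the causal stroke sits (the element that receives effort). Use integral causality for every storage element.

b2 →Sf1  (Sf1 (Sf) sets flow on bond)
b4 →J3  (C1 integral (e out))
b5 →I1  (I1: I, integral causality)
b1 →J3  (J3: bond 5 brought flow, rest push out)
b0 →J2  (closing 0-jn rule on J2)
b3 →J1  (common-f at J1 fixed by 0)

β0 →J2
β1 →J3
β2 →Sf1
β3 →J1
β4 →J3
β5 →I1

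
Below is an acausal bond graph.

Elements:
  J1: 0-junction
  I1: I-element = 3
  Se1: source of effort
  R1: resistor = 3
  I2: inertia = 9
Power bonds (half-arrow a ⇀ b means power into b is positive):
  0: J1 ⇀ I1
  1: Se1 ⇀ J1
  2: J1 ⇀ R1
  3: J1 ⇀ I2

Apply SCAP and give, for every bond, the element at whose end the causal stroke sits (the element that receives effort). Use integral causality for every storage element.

β0 →I1
β1 →J1
β2 →R1
β3 →I2

bond 1 →J1  (Se1: effort source, stroke at far end)
bond 0 →I1  (J1 effort already set via bond 1)
bond 2 →R1  (0-jn J1 has e-setter on 1)
bond 3 →I2  (common-e at J1 fixed by 1)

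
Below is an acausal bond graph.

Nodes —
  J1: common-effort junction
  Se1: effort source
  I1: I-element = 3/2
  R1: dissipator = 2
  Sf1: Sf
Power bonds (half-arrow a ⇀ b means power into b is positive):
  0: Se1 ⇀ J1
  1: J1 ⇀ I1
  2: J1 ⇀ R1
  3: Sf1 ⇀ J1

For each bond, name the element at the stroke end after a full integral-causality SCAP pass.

β0 stroke at J1  (Se1 (Se) sets effort on bond)
β3 stroke at Sf1  (Sf1 (Sf) sets flow on bond)
β1 stroke at I1  (0-jn J1 has e-setter on 0)
β2 stroke at R1  (0-jn J1 has e-setter on 0)

β0 →J1
β1 →I1
β2 →R1
β3 →Sf1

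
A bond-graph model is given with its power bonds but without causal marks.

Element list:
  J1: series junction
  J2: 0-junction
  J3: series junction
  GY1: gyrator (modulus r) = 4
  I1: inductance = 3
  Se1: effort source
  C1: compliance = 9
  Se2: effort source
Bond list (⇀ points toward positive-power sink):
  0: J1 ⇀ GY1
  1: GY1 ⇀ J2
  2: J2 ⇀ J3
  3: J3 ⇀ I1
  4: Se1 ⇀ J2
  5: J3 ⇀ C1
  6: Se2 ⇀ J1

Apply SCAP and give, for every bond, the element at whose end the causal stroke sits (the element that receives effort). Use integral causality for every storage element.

#0 →GY1
#1 →GY1
#2 →J3
#3 →I1
#4 →J2
#5 →J3
#6 →J1

bond 4 stroke at J2  (Se1 (Se) sets effort on bond)
bond 6 stroke at J1  (source Se2 imposes e)
bond 0 stroke at GY1  (J1 needs exactly one f-in)
bond 1 stroke at GY1  (0-jn J2 has e-setter on 4)
bond 2 stroke at J3  (common-e at J2 fixed by 4)
bond 3 stroke at I1  (I1: I, integral causality)
bond 5 stroke at J3  (J3: bond 3 brought flow, rest push out)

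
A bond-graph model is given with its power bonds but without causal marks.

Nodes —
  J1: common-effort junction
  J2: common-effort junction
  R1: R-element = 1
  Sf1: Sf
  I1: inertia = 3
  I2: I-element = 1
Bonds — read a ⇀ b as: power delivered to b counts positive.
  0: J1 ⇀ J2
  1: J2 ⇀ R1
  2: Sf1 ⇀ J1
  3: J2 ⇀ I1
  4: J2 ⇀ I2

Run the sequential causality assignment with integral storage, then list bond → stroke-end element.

#0 stroke at J1
#1 stroke at J2
#2 stroke at Sf1
#3 stroke at I1
#4 stroke at I2

bond 2 stroke at Sf1  (Sf1 (Sf) sets flow on bond)
bond 0 stroke at J1  (J1: last free bond brings effort in)
bond 3 stroke at I1  (I1: I, integral causality)
bond 4 stroke at I2  (I2 integral (f out))
bond 1 stroke at J2  (closing 0-jn rule on J2)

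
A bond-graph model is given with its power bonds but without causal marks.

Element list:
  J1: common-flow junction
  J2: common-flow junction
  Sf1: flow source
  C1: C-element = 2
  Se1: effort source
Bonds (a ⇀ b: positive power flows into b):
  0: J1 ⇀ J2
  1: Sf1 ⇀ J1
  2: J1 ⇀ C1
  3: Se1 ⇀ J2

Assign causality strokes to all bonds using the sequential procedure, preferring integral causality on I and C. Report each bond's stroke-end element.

bond 1 stroke→Sf1  (Sf1: flow source, stroke at near end)
bond 3 stroke→J2  (Se1 fixes effort; stroke away)
bond 0 stroke→J1  (common-f at J1 fixed by 1)
bond 2 stroke→J1  (J1: bond 1 brought flow, rest push out)

β0 →J1
β1 →Sf1
β2 →J1
β3 →J2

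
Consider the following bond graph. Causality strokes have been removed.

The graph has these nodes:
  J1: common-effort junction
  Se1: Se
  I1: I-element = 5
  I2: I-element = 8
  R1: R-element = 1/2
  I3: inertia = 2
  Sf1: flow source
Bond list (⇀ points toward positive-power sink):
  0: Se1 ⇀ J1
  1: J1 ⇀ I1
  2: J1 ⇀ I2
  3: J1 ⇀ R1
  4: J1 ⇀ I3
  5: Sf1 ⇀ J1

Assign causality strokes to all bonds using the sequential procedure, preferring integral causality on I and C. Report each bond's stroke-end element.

#0 stroke→J1
#1 stroke→I1
#2 stroke→I2
#3 stroke→R1
#4 stroke→I3
#5 stroke→Sf1

β0 →J1  (Se1 (Se) sets effort on bond)
β5 →Sf1  (Sf1 (Sf) sets flow on bond)
β1 →I1  (common-e at J1 fixed by 0)
β2 →I2  (J1: bond 0 brought effort, rest push out)
β3 →R1  (common-e at J1 fixed by 0)
β4 →I3  (common-e at J1 fixed by 0)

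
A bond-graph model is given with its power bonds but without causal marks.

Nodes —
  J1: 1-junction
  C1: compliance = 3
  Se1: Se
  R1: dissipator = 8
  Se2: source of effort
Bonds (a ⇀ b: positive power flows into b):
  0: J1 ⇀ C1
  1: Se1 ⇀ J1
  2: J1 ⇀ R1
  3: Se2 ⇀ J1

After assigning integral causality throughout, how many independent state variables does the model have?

1  (C1 all integral)

#1 stroke at J1  (source Se1 imposes e)
#3 stroke at J1  (Se2 fixes effort; stroke away)
#0 stroke at J1  (C1: C, integral causality)
#2 stroke at R1  (only one flow-in slot at J1)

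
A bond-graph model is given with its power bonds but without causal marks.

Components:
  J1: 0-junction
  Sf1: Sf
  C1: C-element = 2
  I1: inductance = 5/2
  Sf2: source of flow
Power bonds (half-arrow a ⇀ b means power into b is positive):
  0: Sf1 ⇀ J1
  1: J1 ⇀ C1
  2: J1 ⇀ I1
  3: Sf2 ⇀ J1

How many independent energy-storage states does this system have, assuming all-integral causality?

2  (C1, I1 all integral)

b0 stroke→Sf1  (Sf1 fixes flow; stroke at Sf1)
b3 stroke→Sf2  (Sf2: flow source, stroke at near end)
b1 stroke→J1  (C1 outputs effort q/C1)
b2 stroke→I1  (J1: bond 1 brought effort, rest push out)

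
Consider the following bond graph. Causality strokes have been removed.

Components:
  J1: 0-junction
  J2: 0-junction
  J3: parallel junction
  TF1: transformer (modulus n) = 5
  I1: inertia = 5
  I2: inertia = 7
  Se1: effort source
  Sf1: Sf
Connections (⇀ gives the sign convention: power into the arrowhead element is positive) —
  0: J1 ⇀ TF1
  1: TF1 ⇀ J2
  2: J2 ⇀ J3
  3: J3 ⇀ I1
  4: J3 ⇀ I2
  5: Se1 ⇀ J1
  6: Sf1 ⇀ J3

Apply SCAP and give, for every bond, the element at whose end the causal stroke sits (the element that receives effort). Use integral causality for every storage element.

#5 →J1  (Se1 (Se) sets effort on bond)
#6 →Sf1  (source Sf1 imposes f)
#0 →TF1  (common-e at J1 fixed by 5)
#1 →J2  (TF1: transformer flips bond 0)
#2 →J3  (J2: bond 1 brought effort, rest push out)
#3 →I1  (0-jn J3 has e-setter on 2)
#4 →I2  (common-e at J3 fixed by 2)

β0 |TF1
β1 |J2
β2 |J3
β3 |I1
β4 |I2
β5 |J1
β6 |Sf1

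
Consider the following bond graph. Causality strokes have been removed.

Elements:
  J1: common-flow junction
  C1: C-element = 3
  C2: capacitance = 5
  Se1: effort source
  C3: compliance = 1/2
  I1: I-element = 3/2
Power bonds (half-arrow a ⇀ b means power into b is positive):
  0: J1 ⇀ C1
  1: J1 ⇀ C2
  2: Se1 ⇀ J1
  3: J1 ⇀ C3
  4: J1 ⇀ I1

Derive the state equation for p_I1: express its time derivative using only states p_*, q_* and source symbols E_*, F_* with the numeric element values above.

dp_I1/dt = E_Se1 - q_C1/3 - q_C2/5 - 2*q_C3

β2 |J1  (Se1: effort source, stroke at far end)
β0 |J1  (C1: C, integral causality)
β1 |J1  (prefer integral on C2)
β3 |J1  (C3 outputs effort q/C3)
β4 |I1  (J1 needs exactly one f-in)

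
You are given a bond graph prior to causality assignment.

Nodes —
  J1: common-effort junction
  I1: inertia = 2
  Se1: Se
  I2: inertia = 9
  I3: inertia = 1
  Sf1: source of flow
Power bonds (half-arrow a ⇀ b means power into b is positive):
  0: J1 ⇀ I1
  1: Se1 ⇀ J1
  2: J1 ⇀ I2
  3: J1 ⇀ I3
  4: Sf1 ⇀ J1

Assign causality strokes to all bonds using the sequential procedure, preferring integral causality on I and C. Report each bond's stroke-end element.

β1 stroke at J1  (Se1 (Se) sets effort on bond)
β4 stroke at Sf1  (source Sf1 imposes f)
β0 stroke at I1  (J1: bond 1 brought effort, rest push out)
β2 stroke at I2  (common-e at J1 fixed by 1)
β3 stroke at I3  (common-e at J1 fixed by 1)

b0 stroke→I1
b1 stroke→J1
b2 stroke→I2
b3 stroke→I3
b4 stroke→Sf1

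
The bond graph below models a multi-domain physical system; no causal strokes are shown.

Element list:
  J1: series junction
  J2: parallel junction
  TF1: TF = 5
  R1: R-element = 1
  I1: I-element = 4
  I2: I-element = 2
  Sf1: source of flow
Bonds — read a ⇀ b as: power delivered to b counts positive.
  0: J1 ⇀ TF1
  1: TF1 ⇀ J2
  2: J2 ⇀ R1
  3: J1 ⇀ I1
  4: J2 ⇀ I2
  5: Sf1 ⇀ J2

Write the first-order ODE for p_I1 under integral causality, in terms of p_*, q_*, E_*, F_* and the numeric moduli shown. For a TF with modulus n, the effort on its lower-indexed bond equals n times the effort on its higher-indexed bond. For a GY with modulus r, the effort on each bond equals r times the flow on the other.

dp_I1/dt = -5*F_Sf1 - 25*p_I1/4 + 5*p_I2/2

bond 5 stroke at Sf1  (Sf1 fixes flow; stroke at Sf1)
bond 3 stroke at I1  (I1 integral (f out))
bond 0 stroke at J1  (common-f at J1 fixed by 3)
bond 1 stroke at TF1  (through TF1, causality passes straight; one stroke at TF1)
bond 4 stroke at I2  (I2 integral (f out))
bond 2 stroke at J2  (J2 needs exactly one e-in)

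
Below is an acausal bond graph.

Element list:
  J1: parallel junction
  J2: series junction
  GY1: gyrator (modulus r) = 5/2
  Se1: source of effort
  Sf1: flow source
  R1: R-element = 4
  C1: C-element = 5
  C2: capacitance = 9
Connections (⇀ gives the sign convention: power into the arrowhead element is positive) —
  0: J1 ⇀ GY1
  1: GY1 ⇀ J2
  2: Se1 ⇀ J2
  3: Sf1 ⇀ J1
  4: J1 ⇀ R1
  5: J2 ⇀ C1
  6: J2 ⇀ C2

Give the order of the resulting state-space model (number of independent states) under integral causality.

2  (C1, C2 all integral)

#2 stroke→J2  (Se1 fixes effort; stroke away)
#3 stroke→Sf1  (Sf1: flow source, stroke at near end)
#5 stroke→J2  (C1 outputs effort q/C1)
#6 stroke→J2  (C2 integral (e out))
#1 stroke→GY1  (only one flow-in slot at J2)
#0 stroke→GY1  (GY1: gyrator matches bond 1)
#4 stroke→J1  (J1 needs exactly one e-in)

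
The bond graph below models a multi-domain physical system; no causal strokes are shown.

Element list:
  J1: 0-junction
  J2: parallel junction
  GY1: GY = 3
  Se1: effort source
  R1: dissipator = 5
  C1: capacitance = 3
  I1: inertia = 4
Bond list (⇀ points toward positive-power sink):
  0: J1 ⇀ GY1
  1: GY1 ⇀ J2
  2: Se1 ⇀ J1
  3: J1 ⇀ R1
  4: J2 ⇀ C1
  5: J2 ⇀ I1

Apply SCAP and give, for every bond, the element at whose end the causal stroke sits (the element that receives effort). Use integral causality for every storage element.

#2 →J1  (source Se1 imposes e)
#0 →GY1  (0-jn J1 has e-setter on 2)
#3 →R1  (common-e at J1 fixed by 2)
#1 →GY1  (GY GY1: same side as bond 0)
#4 →J2  (C1 integral (e out))
#5 →I1  (J2 effort already set via bond 4)

b0 →GY1
b1 →GY1
b2 →J1
b3 →R1
b4 →J2
b5 →I1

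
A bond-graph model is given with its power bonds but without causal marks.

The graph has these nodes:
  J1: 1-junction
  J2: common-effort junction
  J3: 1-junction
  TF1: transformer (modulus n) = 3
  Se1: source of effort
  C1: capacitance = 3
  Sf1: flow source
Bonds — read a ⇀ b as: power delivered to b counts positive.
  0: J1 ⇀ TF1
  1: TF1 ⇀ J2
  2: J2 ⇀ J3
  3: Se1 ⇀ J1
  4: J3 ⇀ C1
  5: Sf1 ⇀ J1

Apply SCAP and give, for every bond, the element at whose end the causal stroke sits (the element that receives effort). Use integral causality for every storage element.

#3 stroke→J1  (Se1 fixes effort; stroke away)
#5 stroke→Sf1  (Sf1 (Sf) sets flow on bond)
#0 stroke→J1  (J1: bond 5 brought flow, rest push out)
#1 stroke→TF1  (TF TF1: opposite of bond 0)
#2 stroke→J2  (J2 needs exactly one e-in)
#4 stroke→J3  (1-jn J3 has f-setter on 2)

#0 →J1
#1 →TF1
#2 →J2
#3 →J1
#4 →J3
#5 →Sf1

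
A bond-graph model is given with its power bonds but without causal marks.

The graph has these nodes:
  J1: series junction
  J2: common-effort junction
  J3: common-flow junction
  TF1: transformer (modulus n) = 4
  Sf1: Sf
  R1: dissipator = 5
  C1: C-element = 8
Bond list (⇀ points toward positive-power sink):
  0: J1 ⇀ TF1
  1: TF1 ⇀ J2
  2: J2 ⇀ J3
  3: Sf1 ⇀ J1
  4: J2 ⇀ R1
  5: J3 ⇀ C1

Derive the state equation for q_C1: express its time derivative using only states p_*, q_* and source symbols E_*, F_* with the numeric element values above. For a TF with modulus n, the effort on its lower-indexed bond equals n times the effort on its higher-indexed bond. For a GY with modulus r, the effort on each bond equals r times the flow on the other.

dq_C1/dt = 4*F_Sf1 - q_C1/40

#3 stroke→Sf1  (source Sf1 imposes f)
#0 stroke→J1  (1-jn J1 has f-setter on 3)
#1 stroke→TF1  (TF1: transformer flips bond 0)
#5 stroke→J3  (C1 integral (e out))
#2 stroke→J2  (closing 1-jn rule on J3)
#4 stroke→R1  (J2: bond 2 brought effort, rest push out)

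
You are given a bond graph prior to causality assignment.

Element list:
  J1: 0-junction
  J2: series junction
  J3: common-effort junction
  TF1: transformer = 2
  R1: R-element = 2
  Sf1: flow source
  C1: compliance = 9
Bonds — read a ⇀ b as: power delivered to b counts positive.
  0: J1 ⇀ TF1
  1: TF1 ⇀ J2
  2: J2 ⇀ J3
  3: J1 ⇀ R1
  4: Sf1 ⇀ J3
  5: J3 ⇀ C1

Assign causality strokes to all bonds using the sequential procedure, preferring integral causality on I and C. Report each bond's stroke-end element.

b4 |Sf1  (Sf1 (Sf) sets flow on bond)
b5 |J3  (prefer integral on C1)
b2 |J2  (J3: bond 5 brought effort, rest push out)
b1 |TF1  (closing 1-jn rule on J2)
b0 |J1  (TF1 one-in-one-out from 1)
b3 |R1  (J1 effort already set via bond 0)

#0 stroke→J1
#1 stroke→TF1
#2 stroke→J2
#3 stroke→R1
#4 stroke→Sf1
#5 stroke→J3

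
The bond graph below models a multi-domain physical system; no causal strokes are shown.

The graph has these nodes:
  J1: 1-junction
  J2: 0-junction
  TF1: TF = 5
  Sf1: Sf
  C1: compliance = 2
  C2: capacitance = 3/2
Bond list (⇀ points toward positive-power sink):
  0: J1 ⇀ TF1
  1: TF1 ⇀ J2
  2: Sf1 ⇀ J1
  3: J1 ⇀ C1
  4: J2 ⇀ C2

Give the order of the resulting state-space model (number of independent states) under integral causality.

2  (C1, C2 all integral)

β2 |Sf1  (source Sf1 imposes f)
β0 |J1  (J1 flow already set via bond 2)
β3 |J1  (1-jn J1 has f-setter on 2)
β1 |TF1  (through TF1, causality passes straight; one stroke at TF1)
β4 |J2  (only one effort-in slot at J2)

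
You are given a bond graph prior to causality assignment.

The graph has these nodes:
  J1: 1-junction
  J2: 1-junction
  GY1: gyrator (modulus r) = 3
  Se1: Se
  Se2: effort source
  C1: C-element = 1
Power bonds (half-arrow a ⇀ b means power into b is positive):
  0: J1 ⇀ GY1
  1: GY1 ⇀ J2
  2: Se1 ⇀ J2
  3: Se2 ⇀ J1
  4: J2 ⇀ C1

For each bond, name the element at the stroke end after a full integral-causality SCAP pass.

#2 stroke at J2  (Se1: effort source, stroke at far end)
#3 stroke at J1  (source Se2 imposes e)
#0 stroke at GY1  (J1: last free bond brings flow in)
#1 stroke at GY1  (GY1: gyrator matches bond 0)
#4 stroke at J2  (common-f at J2 fixed by 1)

b0 →GY1
b1 →GY1
b2 →J2
b3 →J1
b4 →J2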